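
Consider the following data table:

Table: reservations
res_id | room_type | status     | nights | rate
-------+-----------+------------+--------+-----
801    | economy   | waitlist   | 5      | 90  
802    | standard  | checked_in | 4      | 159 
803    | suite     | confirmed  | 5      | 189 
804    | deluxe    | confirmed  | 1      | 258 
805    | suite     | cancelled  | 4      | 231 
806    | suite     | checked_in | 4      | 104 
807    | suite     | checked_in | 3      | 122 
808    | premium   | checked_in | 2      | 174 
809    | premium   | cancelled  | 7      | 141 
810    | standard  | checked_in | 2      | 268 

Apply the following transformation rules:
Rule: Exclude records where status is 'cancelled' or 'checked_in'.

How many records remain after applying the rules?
3

Step 1: Count records to exclude
  - 2 (cancelled) + 5 (checked_in) = 7 records
Step 2: Total records: 10
Step 3: Remaining = 10 - 7 = 3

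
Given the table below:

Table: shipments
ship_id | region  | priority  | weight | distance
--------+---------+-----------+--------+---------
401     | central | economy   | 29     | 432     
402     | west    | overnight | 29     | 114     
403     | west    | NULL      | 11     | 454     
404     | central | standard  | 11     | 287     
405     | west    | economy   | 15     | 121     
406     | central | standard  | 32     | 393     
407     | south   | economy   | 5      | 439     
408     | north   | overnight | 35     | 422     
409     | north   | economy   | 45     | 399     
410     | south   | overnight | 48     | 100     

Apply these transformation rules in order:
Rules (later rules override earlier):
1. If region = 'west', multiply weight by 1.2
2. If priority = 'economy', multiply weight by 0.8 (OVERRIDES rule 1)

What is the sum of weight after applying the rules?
249.2

Step 1: Rule 2 takes priority for records with priority = 'economy'
  - 4 records: 94 × 0.8 = 75.2
Step 2: Rule 1 applies to remaining records with region = 'west'
  - 2 records: 40 × 1.2 = 48.0
Step 3: Other records unchanged: 126
Step 4: Final sum = 75.2 + 48.0 + 126 = 249.2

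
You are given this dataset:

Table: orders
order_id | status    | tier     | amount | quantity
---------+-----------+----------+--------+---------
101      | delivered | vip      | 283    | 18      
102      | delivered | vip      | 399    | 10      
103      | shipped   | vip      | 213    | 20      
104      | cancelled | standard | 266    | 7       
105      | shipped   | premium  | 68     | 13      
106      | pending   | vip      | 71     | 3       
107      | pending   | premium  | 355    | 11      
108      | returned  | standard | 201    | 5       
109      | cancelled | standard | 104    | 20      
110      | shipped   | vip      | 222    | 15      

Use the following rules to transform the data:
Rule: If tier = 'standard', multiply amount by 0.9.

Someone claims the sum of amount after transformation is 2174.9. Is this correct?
No, the correct result is 2124.9.

Step 1: Calculate the correct sum after transformation
Step 2: Apply multiplier 0.9 to records where tier = 'standard'
Step 3: Correct result = 2124.9
Step 4: Claimed result = 2174.9
Step 5: 2124.9 ≠ 2174.9
Conclusion: The claimed result is incorrect. The correct answer is 2124.9.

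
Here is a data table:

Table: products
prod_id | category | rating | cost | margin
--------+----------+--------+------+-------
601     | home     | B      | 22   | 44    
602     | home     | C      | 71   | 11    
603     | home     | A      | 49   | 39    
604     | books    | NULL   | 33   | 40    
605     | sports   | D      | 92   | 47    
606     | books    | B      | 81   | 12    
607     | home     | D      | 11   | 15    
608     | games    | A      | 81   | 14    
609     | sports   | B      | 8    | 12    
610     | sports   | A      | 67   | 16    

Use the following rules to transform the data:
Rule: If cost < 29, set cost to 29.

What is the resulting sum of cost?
561

Step 1: 3 records have cost < 29
Step 2: These records originally summed to 41
Step 3: After setting to minimum: 3 × 29 = 87
Step 4: Unaffected records sum: 474
Step 5: Final sum = 87 + 474 = 561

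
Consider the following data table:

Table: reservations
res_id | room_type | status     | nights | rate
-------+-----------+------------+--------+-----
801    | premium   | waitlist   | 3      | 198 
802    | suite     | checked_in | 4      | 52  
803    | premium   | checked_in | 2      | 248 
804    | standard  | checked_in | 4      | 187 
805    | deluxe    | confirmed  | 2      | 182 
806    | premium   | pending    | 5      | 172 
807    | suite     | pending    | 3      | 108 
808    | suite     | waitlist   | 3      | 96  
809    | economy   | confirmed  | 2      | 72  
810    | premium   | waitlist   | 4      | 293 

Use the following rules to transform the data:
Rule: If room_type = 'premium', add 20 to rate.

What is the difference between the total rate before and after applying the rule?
80

Step 1: Original sum of rate = 1608
Step 2: 4 records have room_type = 'premium'
Step 3: Each affected record changes by 20
Step 4: Total change = 4 × 20 = 80
Step 5: New sum = 1608 + 80 = 1688
Step 6: Difference = |1688 - 1608| = 80
        (Sum increased by 80)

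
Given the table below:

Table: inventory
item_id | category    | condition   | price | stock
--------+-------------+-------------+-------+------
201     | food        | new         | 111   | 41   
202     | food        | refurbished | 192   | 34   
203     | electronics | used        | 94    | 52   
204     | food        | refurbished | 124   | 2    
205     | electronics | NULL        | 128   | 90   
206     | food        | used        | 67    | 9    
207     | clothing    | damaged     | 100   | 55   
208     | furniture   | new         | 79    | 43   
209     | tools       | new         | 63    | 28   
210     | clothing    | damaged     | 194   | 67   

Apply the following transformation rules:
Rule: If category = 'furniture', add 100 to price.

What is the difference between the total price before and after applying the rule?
100

Step 1: Original sum of price = 1152
Step 2: 1 records have category = 'furniture'
Step 3: Each affected record changes by 100
Step 4: Total change = 1 × 100 = 100
Step 5: New sum = 1152 + 100 = 1252
Step 6: Difference = |1252 - 1152| = 100
        (Sum increased by 100)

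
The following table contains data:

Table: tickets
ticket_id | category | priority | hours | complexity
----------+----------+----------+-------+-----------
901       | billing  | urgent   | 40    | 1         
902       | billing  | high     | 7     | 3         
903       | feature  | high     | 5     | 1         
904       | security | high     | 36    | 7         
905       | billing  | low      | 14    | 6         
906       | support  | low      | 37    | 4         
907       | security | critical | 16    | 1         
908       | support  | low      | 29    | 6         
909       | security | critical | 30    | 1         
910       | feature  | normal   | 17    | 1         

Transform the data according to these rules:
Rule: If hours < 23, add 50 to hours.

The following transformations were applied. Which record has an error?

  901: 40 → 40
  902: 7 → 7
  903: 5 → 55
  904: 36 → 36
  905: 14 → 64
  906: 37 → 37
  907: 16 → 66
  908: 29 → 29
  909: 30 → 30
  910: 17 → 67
Record 902 has an error. The correct transformed value should be 57, not 7.

Step 1: Check each record against the rule
Step 2: Record 902 has hours = 7
Step 3: Since 7 < 23, the bonus should have been applied
Step 4: Correct value = 57, but claimed value = 7
Conclusion: Record 902 has the error.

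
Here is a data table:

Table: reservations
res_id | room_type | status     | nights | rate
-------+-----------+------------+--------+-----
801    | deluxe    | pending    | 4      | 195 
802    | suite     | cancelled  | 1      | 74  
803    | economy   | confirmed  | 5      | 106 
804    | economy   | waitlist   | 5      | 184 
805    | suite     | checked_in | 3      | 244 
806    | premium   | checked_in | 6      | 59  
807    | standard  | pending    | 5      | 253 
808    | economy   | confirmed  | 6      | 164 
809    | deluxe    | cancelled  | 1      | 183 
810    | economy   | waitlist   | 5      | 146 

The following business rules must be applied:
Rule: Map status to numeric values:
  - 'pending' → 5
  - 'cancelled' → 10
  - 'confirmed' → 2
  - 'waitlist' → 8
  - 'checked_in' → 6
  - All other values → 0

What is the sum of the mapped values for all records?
62

Step 1: Apply mapping to each record
Step 2: Count by status:
  'pending': 2 records × 5 = 10
  'cancelled': 2 records × 10 = 20
  'confirmed': 2 records × 2 = 4
  'waitlist': 2 records × 8 = 16
  'checked_in': 2 records × 6 = 12
Step 3: Sum all mapped values = 62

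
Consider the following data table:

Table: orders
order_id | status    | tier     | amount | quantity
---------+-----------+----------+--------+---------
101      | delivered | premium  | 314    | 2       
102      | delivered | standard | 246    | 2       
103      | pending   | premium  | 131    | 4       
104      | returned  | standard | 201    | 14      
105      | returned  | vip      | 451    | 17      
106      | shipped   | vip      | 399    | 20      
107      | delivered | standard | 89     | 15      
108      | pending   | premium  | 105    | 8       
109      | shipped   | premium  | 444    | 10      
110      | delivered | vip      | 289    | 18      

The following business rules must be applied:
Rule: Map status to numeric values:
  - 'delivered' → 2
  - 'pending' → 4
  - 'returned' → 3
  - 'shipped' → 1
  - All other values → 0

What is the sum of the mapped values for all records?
24

Step 1: Apply mapping to each record
Step 2: Count by status:
  'delivered': 4 records × 2 = 8
  'pending': 2 records × 4 = 8
  'returned': 2 records × 3 = 6
  'shipped': 2 records × 1 = 2
Step 3: Sum all mapped values = 24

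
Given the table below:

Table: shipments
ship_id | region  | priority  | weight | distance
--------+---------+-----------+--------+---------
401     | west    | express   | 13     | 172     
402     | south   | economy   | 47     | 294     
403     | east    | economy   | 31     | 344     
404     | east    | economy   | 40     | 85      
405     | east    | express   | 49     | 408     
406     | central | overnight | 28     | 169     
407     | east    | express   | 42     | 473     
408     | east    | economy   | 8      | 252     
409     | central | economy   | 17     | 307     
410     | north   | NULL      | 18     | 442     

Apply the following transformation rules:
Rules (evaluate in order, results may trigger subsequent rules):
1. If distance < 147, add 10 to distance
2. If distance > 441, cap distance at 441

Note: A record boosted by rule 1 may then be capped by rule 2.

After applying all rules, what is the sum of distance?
2923

Step 1: Apply rule 1 to records with distance < 147
  - 1 records get bonus of 10
  - Of these, 0 records then exceed 441 and get capped
Step 2: Apply rule 2 to records with distance > 441
  - 2 records (original) are capped
Step 3: Calculate final sum = 2923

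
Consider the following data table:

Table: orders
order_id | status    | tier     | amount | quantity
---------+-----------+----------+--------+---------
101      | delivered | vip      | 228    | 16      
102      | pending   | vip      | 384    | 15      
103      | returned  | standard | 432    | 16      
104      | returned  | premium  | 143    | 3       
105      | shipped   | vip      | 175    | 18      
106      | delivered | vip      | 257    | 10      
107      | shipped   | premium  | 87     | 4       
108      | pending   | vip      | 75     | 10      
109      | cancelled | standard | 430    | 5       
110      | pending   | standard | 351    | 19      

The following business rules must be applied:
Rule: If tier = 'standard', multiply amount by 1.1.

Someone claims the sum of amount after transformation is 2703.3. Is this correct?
No, the correct result is 2683.3.

Step 1: Calculate the correct sum after transformation
Step 2: Apply multiplier 1.1 to records where tier = 'standard'
Step 3: Correct result = 2683.3
Step 4: Claimed result = 2703.3
Step 5: 2683.3 ≠ 2703.3
Conclusion: The claimed result is incorrect. The correct answer is 2683.3.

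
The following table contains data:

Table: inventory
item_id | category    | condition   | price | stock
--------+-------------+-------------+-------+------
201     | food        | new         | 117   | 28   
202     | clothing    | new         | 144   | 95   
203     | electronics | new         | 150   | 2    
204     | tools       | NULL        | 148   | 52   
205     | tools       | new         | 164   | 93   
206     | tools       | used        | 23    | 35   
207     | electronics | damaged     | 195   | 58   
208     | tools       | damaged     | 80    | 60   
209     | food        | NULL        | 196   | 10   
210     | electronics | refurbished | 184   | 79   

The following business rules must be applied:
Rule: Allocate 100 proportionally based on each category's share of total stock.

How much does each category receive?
clothing: 18.55, electronics: 27.15, food: 7.42, tools: 46.88

Step 1: Calculate total stock = 512
Step 2: Calculate each category's proportion:
  clothing: 95/512 = 18.55% → 18.55
  electronics: 139/512 = 27.15% → 27.15
  food: 38/512 = 7.42% → 7.42
  tools: 240/512 = 46.88% → 46.88
Step 3: Verify: sum of allocations ≈ 100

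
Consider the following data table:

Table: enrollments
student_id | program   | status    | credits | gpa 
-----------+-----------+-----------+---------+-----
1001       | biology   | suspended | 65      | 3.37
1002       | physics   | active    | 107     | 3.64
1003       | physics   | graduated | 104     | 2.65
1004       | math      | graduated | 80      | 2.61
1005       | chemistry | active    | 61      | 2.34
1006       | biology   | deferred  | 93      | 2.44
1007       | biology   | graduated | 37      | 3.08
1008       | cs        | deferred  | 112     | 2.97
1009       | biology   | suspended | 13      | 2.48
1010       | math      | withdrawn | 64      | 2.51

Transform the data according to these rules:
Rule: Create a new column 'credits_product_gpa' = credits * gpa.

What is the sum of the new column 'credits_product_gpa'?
2102.07

Step 1: For each record, compute credits * gpa
Example calculations:
  65 * 3.37 = 219.05
  107 * 3.64 = 389.48
  104 * 2.65 = 275.6
  ...
Step 2: Sum all derived values
Step 3: Total = 2102.07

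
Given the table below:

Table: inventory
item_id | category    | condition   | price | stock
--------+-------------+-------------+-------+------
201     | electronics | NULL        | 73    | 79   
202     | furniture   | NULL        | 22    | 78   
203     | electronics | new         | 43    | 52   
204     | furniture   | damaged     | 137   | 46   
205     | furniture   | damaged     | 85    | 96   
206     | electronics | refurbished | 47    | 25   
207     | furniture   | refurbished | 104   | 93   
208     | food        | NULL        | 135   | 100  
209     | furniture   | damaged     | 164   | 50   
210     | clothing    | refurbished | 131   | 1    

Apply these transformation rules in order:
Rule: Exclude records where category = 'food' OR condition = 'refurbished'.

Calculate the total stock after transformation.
401

Step 1: Find records where category = 'food' OR condition = 'refurbished'
Step 2: 4 records match, summing to 219
Step 3: Original sum: 620
Step 4: Remaining sum = 620 - 219 = 401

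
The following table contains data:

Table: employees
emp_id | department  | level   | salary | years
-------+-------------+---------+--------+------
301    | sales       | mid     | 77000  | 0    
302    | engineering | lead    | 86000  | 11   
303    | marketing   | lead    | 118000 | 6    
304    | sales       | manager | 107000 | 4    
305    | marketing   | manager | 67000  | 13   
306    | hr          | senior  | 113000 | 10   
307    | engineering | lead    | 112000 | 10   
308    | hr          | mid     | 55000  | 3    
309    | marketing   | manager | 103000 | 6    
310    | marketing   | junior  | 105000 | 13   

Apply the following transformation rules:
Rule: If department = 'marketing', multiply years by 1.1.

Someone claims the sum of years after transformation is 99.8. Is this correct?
No, the correct result is 79.8.

Step 1: Calculate the correct sum after transformation
Step 2: Apply multiplier 1.1 to records where department = 'marketing'
Step 3: Correct result = 79.8
Step 4: Claimed result = 99.8
Step 5: 79.8 ≠ 99.8
Conclusion: The claimed result is incorrect. The correct answer is 79.8.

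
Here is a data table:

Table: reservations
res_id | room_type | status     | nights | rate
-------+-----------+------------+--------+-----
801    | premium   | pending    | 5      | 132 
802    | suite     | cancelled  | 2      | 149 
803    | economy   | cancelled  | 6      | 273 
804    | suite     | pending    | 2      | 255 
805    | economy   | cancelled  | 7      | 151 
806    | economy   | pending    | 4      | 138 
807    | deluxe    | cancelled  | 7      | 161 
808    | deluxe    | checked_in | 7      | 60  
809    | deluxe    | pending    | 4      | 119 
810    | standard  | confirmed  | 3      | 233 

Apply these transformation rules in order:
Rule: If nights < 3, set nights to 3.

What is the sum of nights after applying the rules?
49

Step 1: 2 records have nights < 3
Step 2: These records originally summed to 4
Step 3: After setting to minimum: 2 × 3 = 6
Step 4: Unaffected records sum: 43
Step 5: Final sum = 6 + 43 = 49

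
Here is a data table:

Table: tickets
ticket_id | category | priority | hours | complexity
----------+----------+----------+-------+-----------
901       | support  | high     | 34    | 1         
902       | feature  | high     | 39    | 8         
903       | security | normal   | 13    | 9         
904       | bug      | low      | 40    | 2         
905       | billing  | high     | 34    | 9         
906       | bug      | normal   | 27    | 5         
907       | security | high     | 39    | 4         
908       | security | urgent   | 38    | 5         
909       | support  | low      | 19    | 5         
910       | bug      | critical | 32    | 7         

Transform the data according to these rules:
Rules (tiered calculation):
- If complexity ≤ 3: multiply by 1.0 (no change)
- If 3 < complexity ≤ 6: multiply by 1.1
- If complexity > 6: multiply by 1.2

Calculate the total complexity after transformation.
63.5

Step 1: Tier 1 (complexity ≤ 3): 2 records, sum = 3 × 1.0 = 3.0
Step 2: Tier 2 (3 < complexity ≤ 6): 4 records, sum = 19 × 1.1 = 20.9
Step 3: Tier 3 (complexity > 6): 4 records, sum = 33 × 1.2 = 39.6
Step 4: Final sum = 3.0 + 20.9 + 39.6 = 63.5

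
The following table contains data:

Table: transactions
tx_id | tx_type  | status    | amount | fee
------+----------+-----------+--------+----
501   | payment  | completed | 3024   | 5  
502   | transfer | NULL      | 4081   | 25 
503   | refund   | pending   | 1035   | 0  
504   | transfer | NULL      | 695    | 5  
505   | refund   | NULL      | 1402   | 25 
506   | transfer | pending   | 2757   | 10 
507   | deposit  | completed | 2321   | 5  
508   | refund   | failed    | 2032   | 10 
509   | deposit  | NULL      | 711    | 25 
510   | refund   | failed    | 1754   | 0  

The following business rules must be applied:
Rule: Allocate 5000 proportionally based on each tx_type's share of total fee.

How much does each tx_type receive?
deposit: 1363.64, payment: 227.27, refund: 1590.91, transfer: 1818.18

Step 1: Calculate total fee = 110
Step 2: Calculate each tx_type's proportion:
  deposit: 30/110 = 27.27% → 1363.64
  payment: 5/110 = 4.55% → 227.27
  refund: 35/110 = 31.82% → 1590.91
  transfer: 40/110 = 36.36% → 1818.18
Step 3: Verify: sum of allocations ≈ 5000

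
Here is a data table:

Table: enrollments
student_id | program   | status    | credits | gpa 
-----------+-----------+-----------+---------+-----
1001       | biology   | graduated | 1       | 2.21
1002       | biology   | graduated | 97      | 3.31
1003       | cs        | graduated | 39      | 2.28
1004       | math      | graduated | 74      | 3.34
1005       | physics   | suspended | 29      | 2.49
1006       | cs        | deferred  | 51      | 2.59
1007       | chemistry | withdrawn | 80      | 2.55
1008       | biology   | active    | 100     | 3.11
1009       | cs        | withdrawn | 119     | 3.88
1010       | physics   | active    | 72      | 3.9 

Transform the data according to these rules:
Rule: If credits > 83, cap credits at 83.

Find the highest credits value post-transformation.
83

Step 1: Original maximum credits = 119
Step 2: Apply cap at 83
Step 3: 3 records had credits > 83 and were capped
Step 4: Maximum after transformation = 83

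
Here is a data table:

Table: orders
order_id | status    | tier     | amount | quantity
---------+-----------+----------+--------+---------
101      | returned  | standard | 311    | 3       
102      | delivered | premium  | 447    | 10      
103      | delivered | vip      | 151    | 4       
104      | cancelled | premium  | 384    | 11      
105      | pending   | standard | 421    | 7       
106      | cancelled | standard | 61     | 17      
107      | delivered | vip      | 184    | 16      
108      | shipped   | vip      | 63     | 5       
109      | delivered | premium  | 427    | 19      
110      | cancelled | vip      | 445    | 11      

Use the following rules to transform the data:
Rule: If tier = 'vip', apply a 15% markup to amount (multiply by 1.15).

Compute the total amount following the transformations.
3020.45

Step 1: Records with tier = 'vip' have total amount = 843
Step 2: Apply multiplier: 843 × 1.15 = 969.45
Step 3: Other records total: 2051
Step 4: Final sum = 969.45 + 2051 = 3020.45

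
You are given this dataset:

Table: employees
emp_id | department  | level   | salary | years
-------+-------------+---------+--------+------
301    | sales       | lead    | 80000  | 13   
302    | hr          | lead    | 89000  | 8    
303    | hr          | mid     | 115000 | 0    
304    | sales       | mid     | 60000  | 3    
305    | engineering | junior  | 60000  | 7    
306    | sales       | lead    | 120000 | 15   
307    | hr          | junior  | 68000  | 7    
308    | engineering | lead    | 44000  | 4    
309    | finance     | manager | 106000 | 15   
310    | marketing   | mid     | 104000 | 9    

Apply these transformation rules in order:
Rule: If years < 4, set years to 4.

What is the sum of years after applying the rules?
86

Step 1: 2 records have years < 4
Step 2: These records originally summed to 3
Step 3: After setting to minimum: 2 × 4 = 8
Step 4: Unaffected records sum: 78
Step 5: Final sum = 8 + 78 = 86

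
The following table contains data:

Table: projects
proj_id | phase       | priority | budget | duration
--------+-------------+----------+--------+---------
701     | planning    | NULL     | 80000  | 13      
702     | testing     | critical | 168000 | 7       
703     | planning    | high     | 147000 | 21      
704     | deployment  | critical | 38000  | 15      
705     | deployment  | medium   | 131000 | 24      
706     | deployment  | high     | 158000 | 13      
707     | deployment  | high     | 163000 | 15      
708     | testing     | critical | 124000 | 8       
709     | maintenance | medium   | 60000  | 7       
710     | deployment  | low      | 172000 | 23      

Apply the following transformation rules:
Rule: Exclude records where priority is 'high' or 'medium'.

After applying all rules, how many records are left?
5

Step 1: Count records to exclude
  - 3 (high) + 2 (medium) = 5 records
Step 2: Total records: 10
Step 3: Remaining = 10 - 5 = 5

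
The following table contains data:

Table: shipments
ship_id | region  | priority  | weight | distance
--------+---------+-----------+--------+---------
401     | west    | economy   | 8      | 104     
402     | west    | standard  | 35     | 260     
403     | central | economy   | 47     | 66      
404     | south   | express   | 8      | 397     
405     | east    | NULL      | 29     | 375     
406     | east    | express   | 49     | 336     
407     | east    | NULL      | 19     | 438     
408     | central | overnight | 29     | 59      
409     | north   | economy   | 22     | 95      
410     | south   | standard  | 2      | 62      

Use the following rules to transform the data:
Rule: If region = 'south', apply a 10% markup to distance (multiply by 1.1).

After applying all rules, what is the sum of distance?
2237.9

Step 1: Records with region = 'south' have total distance = 459
Step 2: Apply multiplier: 459 × 1.1 = 504.9
Step 3: Other records total: 1733
Step 4: Final sum = 504.9 + 1733 = 2237.9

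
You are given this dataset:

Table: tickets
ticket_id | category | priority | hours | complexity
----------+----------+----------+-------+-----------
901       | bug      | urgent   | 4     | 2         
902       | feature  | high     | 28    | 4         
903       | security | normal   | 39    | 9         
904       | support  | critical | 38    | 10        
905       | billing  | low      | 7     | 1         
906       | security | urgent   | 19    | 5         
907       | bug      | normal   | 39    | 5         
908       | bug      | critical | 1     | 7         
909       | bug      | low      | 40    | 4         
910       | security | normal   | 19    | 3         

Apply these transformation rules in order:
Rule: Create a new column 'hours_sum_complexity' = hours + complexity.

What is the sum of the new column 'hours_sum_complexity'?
284

Step 1: For each record, compute hours + complexity
Example calculations:
  4 + 2 = 6
  28 + 4 = 32
  39 + 9 = 48
  ...
Step 2: Sum all derived values
Step 3: Total = 284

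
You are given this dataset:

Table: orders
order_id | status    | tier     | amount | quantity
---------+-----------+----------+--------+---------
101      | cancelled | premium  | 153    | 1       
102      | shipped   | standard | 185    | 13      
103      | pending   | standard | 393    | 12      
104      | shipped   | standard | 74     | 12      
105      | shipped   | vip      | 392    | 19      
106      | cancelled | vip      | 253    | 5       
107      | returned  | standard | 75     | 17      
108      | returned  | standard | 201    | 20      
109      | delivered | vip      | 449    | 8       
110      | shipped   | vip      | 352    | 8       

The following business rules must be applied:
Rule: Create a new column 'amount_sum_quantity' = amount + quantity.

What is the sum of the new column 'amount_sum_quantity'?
2642

Step 1: For each record, compute amount + quantity
Example calculations:
  153 + 1 = 154
  185 + 13 = 198
  393 + 12 = 405
  ...
Step 2: Sum all derived values
Step 3: Total = 2642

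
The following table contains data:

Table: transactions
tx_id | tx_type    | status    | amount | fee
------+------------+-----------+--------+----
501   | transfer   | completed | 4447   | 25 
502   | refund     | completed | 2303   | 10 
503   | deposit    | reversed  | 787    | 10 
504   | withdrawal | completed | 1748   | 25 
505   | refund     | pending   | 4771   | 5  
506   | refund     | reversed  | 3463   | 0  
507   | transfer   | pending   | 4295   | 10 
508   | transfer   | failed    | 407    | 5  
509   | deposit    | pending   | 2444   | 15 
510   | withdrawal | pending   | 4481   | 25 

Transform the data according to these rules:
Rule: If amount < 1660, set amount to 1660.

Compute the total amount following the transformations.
31272

Step 1: 2 records have amount < 1660
Step 2: These records originally summed to 1194
Step 3: After setting to minimum: 2 × 1660 = 3320
Step 4: Unaffected records sum: 27952
Step 5: Final sum = 3320 + 27952 = 31272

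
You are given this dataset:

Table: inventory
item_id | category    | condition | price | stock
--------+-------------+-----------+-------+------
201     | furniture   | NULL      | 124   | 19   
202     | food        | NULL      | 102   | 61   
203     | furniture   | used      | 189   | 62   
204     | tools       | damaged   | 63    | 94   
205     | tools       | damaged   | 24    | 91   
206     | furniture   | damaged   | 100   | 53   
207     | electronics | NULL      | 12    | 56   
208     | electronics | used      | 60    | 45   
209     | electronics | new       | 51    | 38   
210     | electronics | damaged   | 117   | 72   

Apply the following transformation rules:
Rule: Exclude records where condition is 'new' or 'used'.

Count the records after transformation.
7

Step 1: Count records to exclude
  - 1 (new) + 2 (used) = 3 records
Step 2: Total records: 10
Step 3: Remaining = 10 - 3 = 7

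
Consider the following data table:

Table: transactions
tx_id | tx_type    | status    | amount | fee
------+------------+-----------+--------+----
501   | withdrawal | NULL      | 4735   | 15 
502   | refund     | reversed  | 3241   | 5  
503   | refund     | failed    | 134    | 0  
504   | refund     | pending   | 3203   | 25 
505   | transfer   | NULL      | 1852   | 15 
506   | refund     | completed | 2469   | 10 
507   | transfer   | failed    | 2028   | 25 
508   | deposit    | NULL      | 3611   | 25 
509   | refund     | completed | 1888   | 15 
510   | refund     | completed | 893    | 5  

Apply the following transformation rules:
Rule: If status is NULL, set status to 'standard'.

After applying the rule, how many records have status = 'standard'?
3

Step 1: Count records where status IS NULL
Step 2: Found 3 records with NULL status
Step 3: These records will have status set to 'standard'
Step 4: Records already having status = 'standard': 0
Step 5: Answer: 3 + 0 = 3 records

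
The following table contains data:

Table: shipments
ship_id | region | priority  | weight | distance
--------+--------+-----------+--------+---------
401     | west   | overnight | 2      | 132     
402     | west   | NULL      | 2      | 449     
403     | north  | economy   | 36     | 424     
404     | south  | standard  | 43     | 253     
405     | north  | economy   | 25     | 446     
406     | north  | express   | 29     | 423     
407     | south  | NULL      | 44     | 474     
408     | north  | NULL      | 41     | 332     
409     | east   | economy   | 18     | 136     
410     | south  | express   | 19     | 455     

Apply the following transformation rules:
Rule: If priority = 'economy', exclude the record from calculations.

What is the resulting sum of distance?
2518

Step 1: Identify records where priority = 'economy'
Step 2: The excluded records sum to 1006
Step 3: Original total distance = 3524
Step 4: Remaining total = 3524 - 1006 = 2518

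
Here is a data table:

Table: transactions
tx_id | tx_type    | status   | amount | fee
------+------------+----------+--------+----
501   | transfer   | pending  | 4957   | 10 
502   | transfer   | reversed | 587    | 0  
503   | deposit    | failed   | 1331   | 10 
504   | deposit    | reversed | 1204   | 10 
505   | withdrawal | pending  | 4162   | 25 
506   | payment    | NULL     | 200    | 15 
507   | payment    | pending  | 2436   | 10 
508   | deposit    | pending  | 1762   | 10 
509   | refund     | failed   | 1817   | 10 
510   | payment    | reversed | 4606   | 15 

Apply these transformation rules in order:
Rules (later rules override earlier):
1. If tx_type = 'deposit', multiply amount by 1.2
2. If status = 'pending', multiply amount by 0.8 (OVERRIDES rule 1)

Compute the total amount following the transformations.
20905.6

Step 1: Rule 2 takes priority for records with status = 'pending'
  - 4 records: 13317 × 0.8 = 10653.6
Step 2: Rule 1 applies to remaining records with tx_type = 'deposit'
  - 2 records: 2535 × 1.2 = 3042.0
Step 3: Other records unchanged: 7210
Step 4: Final sum = 10653.6 + 3042.0 + 7210 = 20905.6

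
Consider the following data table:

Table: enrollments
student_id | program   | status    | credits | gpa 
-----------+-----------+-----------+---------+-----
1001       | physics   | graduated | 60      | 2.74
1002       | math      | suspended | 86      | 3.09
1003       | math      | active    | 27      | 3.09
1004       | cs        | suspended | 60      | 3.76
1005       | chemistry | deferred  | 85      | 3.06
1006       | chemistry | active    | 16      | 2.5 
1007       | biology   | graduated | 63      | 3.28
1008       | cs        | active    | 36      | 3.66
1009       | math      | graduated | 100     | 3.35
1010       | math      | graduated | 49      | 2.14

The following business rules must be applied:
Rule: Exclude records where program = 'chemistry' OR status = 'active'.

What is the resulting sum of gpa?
18.36

Step 1: Find records where program = 'chemistry' OR status = 'active'
Step 2: 4 records match, summing to 12.31
Step 3: Original sum: 30.67
Step 4: Remaining sum = 30.67 - 12.31 = 18.36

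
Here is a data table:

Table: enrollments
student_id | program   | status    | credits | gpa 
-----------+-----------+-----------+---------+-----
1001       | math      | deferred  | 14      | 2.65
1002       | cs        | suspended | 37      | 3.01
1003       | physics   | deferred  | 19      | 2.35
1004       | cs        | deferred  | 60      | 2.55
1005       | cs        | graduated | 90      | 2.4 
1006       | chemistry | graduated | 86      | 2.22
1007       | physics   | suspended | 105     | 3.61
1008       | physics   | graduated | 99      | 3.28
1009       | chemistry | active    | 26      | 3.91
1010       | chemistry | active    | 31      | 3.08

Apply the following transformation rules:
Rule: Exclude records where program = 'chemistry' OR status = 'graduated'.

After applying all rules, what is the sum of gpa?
14.17

Step 1: Find records where program = 'chemistry' OR status = 'graduated'
Step 2: 5 records match, summing to 14.89
Step 3: Original sum: 29.06
Step 4: Remaining sum = 29.06 - 14.89 = 14.17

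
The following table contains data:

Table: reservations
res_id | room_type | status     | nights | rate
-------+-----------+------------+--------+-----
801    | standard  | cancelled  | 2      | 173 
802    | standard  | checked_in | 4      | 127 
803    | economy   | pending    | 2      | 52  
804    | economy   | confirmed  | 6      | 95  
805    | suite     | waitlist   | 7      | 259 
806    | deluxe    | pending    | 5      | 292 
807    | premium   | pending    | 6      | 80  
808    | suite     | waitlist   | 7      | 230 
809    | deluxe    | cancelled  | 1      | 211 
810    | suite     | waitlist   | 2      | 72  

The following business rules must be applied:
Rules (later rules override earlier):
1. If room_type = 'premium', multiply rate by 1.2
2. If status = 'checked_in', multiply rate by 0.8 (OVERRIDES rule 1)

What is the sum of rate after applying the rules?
1581.6

Step 1: Rule 2 takes priority for records with status = 'checked_in'
  - 1 records: 127 × 0.8 = 101.6
Step 2: Rule 1 applies to remaining records with room_type = 'premium'
  - 1 records: 80 × 1.2 = 96.0
Step 3: Other records unchanged: 1384
Step 4: Final sum = 101.6 + 96.0 + 1384 = 1581.6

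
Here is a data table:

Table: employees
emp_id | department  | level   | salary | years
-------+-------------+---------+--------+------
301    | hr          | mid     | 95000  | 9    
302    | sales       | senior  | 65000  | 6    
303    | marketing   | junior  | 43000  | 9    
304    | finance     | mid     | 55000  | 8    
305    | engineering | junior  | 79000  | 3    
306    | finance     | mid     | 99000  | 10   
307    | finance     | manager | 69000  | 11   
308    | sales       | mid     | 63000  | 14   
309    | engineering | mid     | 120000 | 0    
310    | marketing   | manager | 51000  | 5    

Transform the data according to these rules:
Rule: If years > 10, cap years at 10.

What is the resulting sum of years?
70

Step 1: 2 records have years > 10
Step 2: These records originally summed to 25
Step 3: After capping: 2 × 10 = 20
Step 4: Unaffected records sum: 50
Step 5: Final sum = 20 + 50 = 70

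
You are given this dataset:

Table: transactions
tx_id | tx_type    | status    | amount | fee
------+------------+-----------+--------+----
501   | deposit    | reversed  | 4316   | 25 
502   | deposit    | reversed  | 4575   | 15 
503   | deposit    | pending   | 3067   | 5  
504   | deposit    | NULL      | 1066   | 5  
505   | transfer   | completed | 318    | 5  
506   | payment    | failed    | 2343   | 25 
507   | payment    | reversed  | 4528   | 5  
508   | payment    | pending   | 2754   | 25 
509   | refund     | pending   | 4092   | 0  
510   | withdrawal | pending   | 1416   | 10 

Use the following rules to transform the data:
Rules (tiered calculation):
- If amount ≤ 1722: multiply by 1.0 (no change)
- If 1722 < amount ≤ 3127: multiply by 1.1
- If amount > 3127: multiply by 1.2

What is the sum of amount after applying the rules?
32793.6

Step 1: Tier 1 (amount ≤ 1722): 3 records, sum = 2800 × 1.0 = 2800.0
Step 2: Tier 2 (1722 < amount ≤ 3127): 3 records, sum = 8164 × 1.1 = 8980.4
Step 3: Tier 3 (amount > 3127): 4 records, sum = 17511 × 1.2 = 21013.2
Step 4: Final sum = 2800.0 + 8980.4 + 21013.2 = 32793.6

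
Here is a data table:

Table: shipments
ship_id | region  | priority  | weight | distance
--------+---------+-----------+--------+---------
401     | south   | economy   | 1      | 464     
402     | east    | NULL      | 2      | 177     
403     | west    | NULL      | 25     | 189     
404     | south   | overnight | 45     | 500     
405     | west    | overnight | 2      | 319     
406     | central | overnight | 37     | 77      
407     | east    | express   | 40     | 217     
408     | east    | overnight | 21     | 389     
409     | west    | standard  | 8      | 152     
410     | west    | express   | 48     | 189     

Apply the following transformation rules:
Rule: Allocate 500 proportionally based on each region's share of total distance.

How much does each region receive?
central: 14.4, east: 146.46, south: 180.32, west: 158.81

Step 1: Calculate total distance = 2673
Step 2: Calculate each region's proportion:
  central: 77/2673 = 2.88% → 14.4
  east: 783/2673 = 29.29% → 146.46
  south: 964/2673 = 36.06% → 180.32
  west: 849/2673 = 31.76% → 158.81
Step 3: Verify: sum of allocations ≈ 500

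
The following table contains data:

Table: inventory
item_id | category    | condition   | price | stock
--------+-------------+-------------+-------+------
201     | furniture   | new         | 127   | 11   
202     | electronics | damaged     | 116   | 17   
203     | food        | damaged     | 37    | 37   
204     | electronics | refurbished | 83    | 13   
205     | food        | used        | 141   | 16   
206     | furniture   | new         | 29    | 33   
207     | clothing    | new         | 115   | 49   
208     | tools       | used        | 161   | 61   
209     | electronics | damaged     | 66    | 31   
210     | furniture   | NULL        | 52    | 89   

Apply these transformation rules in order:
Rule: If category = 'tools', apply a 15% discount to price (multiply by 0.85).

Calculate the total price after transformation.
902.85

Step 1: Records with category = 'tools' have total price = 161
Step 2: Apply multiplier: 161 × 0.85 = 136.85
Step 3: Other records total: 766
Step 4: Final sum = 136.85 + 766 = 902.85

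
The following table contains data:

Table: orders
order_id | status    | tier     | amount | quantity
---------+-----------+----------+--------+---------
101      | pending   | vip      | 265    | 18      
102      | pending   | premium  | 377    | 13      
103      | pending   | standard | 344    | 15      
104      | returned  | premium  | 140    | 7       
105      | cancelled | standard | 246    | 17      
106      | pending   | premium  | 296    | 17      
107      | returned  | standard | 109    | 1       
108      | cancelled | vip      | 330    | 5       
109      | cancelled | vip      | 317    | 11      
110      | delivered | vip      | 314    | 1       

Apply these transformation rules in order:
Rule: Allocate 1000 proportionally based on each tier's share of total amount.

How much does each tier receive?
premium: 296.93, standard: 255.3, vip: 447.77

Step 1: Calculate total amount = 2738
Step 2: Calculate each tier's proportion:
  premium: 813/2738 = 29.69% → 296.93
  standard: 699/2738 = 25.53% → 255.3
  vip: 1226/2738 = 44.78% → 447.77
Step 3: Verify: sum of allocations ≈ 1000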